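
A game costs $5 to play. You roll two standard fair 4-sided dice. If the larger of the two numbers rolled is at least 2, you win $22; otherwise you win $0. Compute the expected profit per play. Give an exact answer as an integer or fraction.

125/8 dollars

E[payout] = (1/16)·0 + (15/16)·22 = 165/8
Expected profit = 165/8 − 5 = 125/8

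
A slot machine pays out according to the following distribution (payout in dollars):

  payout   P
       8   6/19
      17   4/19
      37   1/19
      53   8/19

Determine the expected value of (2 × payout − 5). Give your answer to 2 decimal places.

55.74

E[2x-5] = (6/19)·11 + (4/19)·29 + (1/19)·69 + (8/19)·101
     = 1059/19 ≈ 55.74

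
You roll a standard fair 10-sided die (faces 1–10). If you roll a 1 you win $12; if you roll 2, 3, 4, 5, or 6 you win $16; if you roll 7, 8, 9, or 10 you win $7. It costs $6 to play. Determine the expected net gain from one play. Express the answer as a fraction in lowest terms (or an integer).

$6

E[payout] = (2/5)·7 + (1/10)·12 + (1/2)·16 = 12
Expected profit = 12 − 6 = 6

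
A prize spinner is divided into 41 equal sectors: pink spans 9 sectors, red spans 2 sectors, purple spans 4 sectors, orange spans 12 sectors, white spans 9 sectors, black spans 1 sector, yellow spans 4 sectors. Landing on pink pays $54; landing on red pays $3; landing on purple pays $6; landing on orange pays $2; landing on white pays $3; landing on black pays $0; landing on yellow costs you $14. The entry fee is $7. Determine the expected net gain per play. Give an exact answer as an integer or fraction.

E[payout] = (9/41)·54 + (2/41)·3 + (4/41)·6 + (12/41)·2 + (9/41)·3 + (1/41)·0 + (4/41)·(-14) = 511/41
Expected profit = 511/41 − 7 = 224/41

224/41 dollars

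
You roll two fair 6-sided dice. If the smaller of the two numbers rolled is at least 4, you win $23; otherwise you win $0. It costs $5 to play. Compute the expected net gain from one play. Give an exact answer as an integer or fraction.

E[payout] = (3/4)·0 + (1/4)·23 = 23/4
Expected profit = 23/4 − 5 = 3/4

3/4 dollars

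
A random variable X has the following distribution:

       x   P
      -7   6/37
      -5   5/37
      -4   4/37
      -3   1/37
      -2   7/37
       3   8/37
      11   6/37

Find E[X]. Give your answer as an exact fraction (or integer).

E[X] = (6/37)·(-7) + (5/37)·(-5) + (4/37)·(-4) + (1/37)·(-3) + (7/37)·(-2) + (8/37)·3 + (6/37)·11
     = -10/37

-10/37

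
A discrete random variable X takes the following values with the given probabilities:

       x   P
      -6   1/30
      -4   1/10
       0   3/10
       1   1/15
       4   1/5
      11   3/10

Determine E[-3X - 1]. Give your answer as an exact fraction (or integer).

-117/10

E[-3x-1] = (1/30)·17 + (1/10)·11 + (3/10)·(-1) + (1/15)·(-4) + (1/5)·(-13) + (3/10)·(-34)
     = -117/10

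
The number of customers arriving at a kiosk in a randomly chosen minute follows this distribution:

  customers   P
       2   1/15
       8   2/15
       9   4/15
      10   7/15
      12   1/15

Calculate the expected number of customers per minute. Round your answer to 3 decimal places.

9.067

E[X] = (1/15)·2 + (2/15)·8 + (4/15)·9 + (7/15)·10 + (1/15)·12
     = 136/15 ≈ 9.067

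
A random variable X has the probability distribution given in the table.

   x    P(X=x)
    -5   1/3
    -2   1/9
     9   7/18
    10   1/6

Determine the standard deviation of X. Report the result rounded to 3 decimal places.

E[X] = 59/18, E[X²] = 1025/18
Var(X) = E[X²] − (E[X])² = 1025/18 − 3481/324 = 14969/324
SD(X) = √(14969/324) ≈ 6.797

6.797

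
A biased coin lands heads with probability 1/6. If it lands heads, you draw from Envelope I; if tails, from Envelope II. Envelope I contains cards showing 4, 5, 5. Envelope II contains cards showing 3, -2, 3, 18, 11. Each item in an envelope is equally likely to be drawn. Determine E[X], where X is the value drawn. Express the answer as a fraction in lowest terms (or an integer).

113/18

E[X | Envelope I] = (4 + 5 + 5)/3 = 14/3
E[X | Envelope II] = (3 − 2 + 3 + 18 + 11)/5 = 33/5
E[X] = (1/6)·14/3 + (5/6)·33/5 = 113/18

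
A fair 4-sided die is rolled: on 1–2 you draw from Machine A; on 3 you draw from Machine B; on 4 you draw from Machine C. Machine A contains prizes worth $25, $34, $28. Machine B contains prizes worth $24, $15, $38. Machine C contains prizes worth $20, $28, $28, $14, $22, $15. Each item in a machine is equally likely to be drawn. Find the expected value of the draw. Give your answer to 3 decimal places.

$26.208

E[X | Machine A] = (25 + 34 + 28)/3 = 29
E[X | Machine B] = (24 + 15 + 38)/3 = 77/3
E[X | Machine C] = (20 + 28 + 28 + 14 + 22 + 15)/6 = 127/6
E[X] = (1/2)·29 + (1/4)·77/3 + (1/4)·127/6 = 629/24 ≈ 26.208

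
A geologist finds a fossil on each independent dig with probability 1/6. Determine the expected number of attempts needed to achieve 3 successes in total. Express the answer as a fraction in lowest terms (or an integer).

18

By linearity (sum of 3 independent geometric waits), E[trials] = 3/p = 3/(1/6) = 18.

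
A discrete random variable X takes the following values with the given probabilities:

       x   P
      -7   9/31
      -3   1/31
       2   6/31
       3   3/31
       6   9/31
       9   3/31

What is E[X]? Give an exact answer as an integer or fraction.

E[X] = (9/31)·(-7) + (1/31)·(-3) + (6/31)·2 + (3/31)·3 + (9/31)·6 + (3/31)·9
     = 36/31

36/31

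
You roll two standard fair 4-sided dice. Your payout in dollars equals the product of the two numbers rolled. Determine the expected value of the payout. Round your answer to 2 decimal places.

Distribution of the product of the two numbers rolled: 1 w.p. 1/16, 2 w.p. 1/8, 3 w.p. 1/8, 4 w.p. 3/16, 6 w.p. 1/8, 8 w.p. 1/8, …
E[payout] = (1/16)·1 + (1/8)·2 + (1/8)·3 + (3/16)·4 + (1/8)·6 + (1/8)·8 + (1/16)·9 + (1/8)·12 + (1/16)·16 = 25/4
≈ $6.25

$6.25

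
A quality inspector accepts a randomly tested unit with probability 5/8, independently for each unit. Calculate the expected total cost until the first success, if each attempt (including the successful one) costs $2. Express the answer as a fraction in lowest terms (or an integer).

E[#attempts] = 1/p = 8/5; E[cost] = 2·8/5 = 16/5.

16/5 dollars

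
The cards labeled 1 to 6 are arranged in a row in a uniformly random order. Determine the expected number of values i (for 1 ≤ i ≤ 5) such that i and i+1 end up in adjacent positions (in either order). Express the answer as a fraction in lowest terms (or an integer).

For each i ∈ {1,…,5}, let Xᵢ = 1 if i and i+1 are adjacent. P(Xᵢ=1) = 2·(6−1)!/6! = 2/6.
By linearity, E[ΣXᵢ] = (5)·(2/6) = 5/3.

5/3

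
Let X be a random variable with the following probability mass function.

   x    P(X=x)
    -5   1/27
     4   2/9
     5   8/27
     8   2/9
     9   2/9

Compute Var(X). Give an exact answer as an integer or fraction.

E[X] = (1/27)·(-5) + (2/9)·4 + (8/27)·5 + (2/9)·8 + (2/9)·9 = 161/27
E[X²] = (1/27)·25 + (2/9)·16 + (8/27)·25 + (2/9)·64 + (2/9)·81 = 397/9
Var(X) = 397/9 − (161/27)² = 6236/729

6236/729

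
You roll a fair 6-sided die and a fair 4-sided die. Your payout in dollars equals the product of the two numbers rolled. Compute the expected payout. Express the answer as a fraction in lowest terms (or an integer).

Distribution of the product of the two numbers rolled: 1 w.p. 1/24, 2 w.p. 1/12, 3 w.p. 1/12, 4 w.p. 1/8, 5 w.p. 1/24, 6 w.p. 1/8, …
E[payout] = (1/24)·1 + (1/12)·2 + (1/12)·3 + (1/8)·4 + (1/24)·5 + (1/8)·6 + (1/12)·8 + (1/24)·9 + (1/24)·10 + (1/8)·12 + (1/24)·15 + (1/24)·16 + (1/24)·18 + (1/24)·20 + (1/24)·24 = 35/4

35/4 dollars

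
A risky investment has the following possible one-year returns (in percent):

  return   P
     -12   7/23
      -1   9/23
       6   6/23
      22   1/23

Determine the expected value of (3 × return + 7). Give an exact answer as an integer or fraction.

E[3x+7] = (7/23)·(-29) + (9/23)·4 + (6/23)·25 + (1/23)·73
     = 56/23

56/23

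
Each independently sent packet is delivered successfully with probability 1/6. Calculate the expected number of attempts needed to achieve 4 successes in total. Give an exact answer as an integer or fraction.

By linearity (sum of 4 independent geometric waits), E[trials] = 4/p = 4/(1/6) = 24.

24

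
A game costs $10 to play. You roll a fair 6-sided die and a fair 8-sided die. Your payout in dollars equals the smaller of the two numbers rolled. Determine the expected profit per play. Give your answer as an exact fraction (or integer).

Distribution of the smaller of the two numbers rolled: 1 w.p. 13/48, 2 w.p. 11/48, 3 w.p. 3/16, 4 w.p. 7/48, 5 w.p. 5/48, 6 w.p. 1/16
E[payout] = (13/48)·1 + (11/48)·2 + (3/16)·3 + (7/48)·4 + (5/48)·5 + (1/16)·6 = 133/48
Expected profit = 133/48 − 10 = -347/48

-347/48 dollars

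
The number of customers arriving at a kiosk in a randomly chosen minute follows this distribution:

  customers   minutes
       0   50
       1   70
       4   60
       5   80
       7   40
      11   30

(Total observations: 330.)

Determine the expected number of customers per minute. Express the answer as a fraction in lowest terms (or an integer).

4

Total = 330, so P(customers=0) = 50/330, etc.
E[X] = (5/33)·0 + (7/33)·1 + (2/11)·4 + (8/33)·5 + (4/33)·7 + (1/11)·11
     = 4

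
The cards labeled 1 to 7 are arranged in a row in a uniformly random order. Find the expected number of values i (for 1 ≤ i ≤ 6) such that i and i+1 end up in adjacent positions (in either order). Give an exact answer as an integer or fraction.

12/7

For each i ∈ {1,…,6}, let Xᵢ = 1 if i and i+1 are adjacent. P(Xᵢ=1) = 2·(7−1)!/7! = 2/7.
By linearity, E[ΣXᵢ] = (6)·(2/7) = 12/7.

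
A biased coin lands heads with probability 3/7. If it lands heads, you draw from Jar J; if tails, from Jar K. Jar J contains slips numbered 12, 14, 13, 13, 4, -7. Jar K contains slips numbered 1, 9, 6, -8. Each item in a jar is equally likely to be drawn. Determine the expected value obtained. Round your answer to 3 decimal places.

E[X | Jar J] = (12 + 14 + 13 + 13 + 4 − 7)/6 = 49/6
E[X | Jar K] = (1 + 9 + 6 − 8)/4 = 2
E[X] = (3/7)·49/6 + (4/7)·2 = 65/14 ≈ 4.643

4.643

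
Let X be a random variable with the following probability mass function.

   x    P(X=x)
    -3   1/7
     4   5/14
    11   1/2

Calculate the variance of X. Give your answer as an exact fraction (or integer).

E[X] = (1/7)·(-3) + (5/14)·4 + (1/2)·11 = 13/2
E[X²] = (1/7)·9 + (5/14)·16 + (1/2)·121 = 135/2
Var(X) = 135/2 − (13/2)² = 101/4

101/4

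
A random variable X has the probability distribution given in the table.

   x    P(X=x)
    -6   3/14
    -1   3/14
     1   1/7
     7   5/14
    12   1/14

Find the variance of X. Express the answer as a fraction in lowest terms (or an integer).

E[X] = (3/14)·(-6) + (3/14)·(-1) + (1/7)·1 + (5/14)·7 + (1/14)·12 = 2
E[X²] = (3/14)·36 + (3/14)·1 + (1/7)·1 + (5/14)·49 + (1/14)·144 = 251/7
Var(X) = 251/7 − (2)² = 223/7

223/7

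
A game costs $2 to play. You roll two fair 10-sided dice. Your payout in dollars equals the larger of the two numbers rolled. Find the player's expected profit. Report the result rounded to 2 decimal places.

$5.15

Distribution of the larger of the two numbers rolled: 1 w.p. 1/100, 2 w.p. 3/100, 3 w.p. 1/20, 4 w.p. 7/100, 5 w.p. 9/100, 6 w.p. 11/100, …
E[payout] = (1/100)·1 + (3/100)·2 + (1/20)·3 + (7/100)·4 + (9/100)·5 + (11/100)·6 + (13/100)·7 + (3/20)·8 + (17/100)·9 + (19/100)·10 = 143/20
Expected profit = 143/20 − 2 = 103/20 ≈ $5.15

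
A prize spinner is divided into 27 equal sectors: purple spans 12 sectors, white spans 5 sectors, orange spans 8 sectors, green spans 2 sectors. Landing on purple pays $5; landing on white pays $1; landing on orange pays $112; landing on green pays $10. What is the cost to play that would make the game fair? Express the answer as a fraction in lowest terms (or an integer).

E[payout] = (12/27)·5 + (5/27)·1 + (8/27)·112 + (2/27)·10 = 109/3
Fair fee = E[payout] = 109/3

109/3 dollars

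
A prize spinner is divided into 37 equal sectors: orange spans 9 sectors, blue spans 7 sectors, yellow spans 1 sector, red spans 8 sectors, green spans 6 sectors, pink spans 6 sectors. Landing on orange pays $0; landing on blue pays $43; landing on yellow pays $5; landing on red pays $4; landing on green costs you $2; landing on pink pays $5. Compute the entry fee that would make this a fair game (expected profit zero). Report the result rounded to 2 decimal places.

E[payout] = (9/37)·0 + (7/37)·43 + (1/37)·5 + (8/37)·4 + (6/37)·(-2) + (6/37)·5 = 356/37
Fair fee = E[payout] = 356/37 ≈ $9.62

$9.62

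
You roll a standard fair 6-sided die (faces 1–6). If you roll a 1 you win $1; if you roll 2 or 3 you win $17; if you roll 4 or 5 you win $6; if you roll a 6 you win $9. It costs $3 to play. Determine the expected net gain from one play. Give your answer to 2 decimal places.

E[payout] = (1/6)·1 + (1/3)·6 + (1/6)·9 + (1/3)·17 = 28/3
Expected profit = 28/3 − 3 = 19/3 ≈ $6.33

$6.33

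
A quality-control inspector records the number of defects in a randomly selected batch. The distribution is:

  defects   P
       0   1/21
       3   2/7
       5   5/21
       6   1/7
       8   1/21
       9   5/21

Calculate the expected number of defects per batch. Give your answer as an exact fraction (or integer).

E[X] = (1/21)·0 + (2/7)·3 + (5/21)·5 + (1/7)·6 + (1/21)·8 + (5/21)·9
     = 38/7

38/7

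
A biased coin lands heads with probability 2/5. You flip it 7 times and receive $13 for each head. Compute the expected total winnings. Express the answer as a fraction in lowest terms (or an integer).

E[#heads] = 7·2/5 = 14/5 (linearity over flips).
E[winnings] = 13·14/5 = 182/5.

182/5 dollars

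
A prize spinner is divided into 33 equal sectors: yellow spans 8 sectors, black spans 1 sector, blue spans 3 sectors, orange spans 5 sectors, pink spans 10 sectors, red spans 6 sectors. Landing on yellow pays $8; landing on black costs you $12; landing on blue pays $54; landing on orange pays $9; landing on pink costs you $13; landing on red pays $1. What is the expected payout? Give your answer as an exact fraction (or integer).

45/11 dollars

E[payout] = (8/33)·8 + (1/33)·(-12) + (3/33)·54 + (5/33)·9 + (10/33)·(-13) + (6/33)·1 = 45/11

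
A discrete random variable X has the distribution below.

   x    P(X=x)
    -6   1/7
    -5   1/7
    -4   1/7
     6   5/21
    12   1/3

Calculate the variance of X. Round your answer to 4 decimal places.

E[X] = (1/7)·(-6) + (1/7)·(-5) + (1/7)·(-4) + (5/21)·6 + (1/3)·12 = 23/7
E[X²] = (1/7)·36 + (1/7)·25 + (1/7)·16 + (5/21)·36 + (1/3)·144 = 473/7
Var(X) = 473/7 − (23/7)² = 2782/49 ≈ 56.7755

56.7755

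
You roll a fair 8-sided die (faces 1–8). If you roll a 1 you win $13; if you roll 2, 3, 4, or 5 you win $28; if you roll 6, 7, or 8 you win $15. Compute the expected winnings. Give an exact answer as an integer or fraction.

85/4 dollars

E[payout] = (1/8)·13 + (3/8)·15 + (1/2)·28 = 85/4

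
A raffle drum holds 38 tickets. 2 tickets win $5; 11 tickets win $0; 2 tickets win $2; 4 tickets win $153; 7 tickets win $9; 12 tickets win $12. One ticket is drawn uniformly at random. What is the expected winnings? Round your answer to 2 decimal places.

$21.92

E[payout] = (2/38)·5 + (11/38)·0 + (2/38)·2 + (4/38)·153 + (7/38)·9 + (12/38)·12 = 833/38
≈ $21.92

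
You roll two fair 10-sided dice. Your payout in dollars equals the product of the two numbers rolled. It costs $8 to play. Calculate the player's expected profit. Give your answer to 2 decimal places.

$22.25

Distribution of the product of the two numbers rolled: 1 w.p. 1/100, 2 w.p. 1/50, 3 w.p. 1/50, 4 w.p. 3/100, 5 w.p. 1/50, 6 w.p. 1/25, …
E[payout] = (1/100)·1 + (1/50)·2 + (1/50)·3 + (3/100)·4 + (1/50)·5 + (1/25)·6 + (1/50)·7 + (1/25)·8 + (3/100)·9 + (1/25)·10 + (1/25)·12 + (1/50)·14 + (1/50)·15 + (3/100)·16 + (1/25)·18 + (1/25)·20 + (1/50)·21 + (1/25)·24 + (1/100)·25 + (1/50)·27 + (1/50)·28 + (1/25)·30 + (1/50)·32 + (1/50)·35 + (3/100)·36 + (1/25)·40 + (1/50)·42 + (1/50)·45 + (1/50)·48 + (1/100)·49 + (1/50)·50 + (1/50)·54 + (1/50)·56 + (1/50)·60 + (1/50)·63 + (1/100)·64 + (1/50)·70 + (1/50)·72 + (1/50)·80 + (1/100)·81 + (1/50)·90 + (1/100)·100 = 121/4
Expected profit = 121/4 − 8 = 89/4 ≈ $22.25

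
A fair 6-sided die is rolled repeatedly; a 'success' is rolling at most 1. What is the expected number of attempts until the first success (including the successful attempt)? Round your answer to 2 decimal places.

6.00

For a geometric distribution, E[trials] = 1/p = 1/(1/6) = 6.
≈ 6.00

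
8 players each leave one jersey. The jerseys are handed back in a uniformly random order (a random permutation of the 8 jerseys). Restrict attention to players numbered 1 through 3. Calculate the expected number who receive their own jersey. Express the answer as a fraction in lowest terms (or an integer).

3/8

Let Xᵢ = 1 if person i gets their own jersey. For each i, P(Xᵢ=1) = 1/8.
By linearity of expectation, E[X₁+…+X_3] = 3·(1/8) = 3/8.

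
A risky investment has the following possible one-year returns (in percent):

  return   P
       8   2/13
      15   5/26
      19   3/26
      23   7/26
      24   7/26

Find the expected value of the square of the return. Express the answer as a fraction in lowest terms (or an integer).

E[X²] = (2/13)·64 + (5/26)·225 + (3/26)·361 + (7/26)·529 + (7/26)·576
     = 10199/26

10199/26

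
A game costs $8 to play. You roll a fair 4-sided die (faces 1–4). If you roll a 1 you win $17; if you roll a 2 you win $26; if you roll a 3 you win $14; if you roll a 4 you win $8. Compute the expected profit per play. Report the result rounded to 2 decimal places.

E[payout] = (1/4)·8 + (1/4)·14 + (1/4)·17 + (1/4)·26 = 65/4
Expected profit = 65/4 − 8 = 33/4 ≈ $8.25

$8.25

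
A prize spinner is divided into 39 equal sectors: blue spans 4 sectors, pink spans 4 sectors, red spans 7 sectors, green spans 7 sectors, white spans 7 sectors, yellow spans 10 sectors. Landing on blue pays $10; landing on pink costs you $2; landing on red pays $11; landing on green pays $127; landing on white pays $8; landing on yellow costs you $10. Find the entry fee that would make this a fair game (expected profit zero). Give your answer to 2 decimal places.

$24.46

E[payout] = (4/39)·10 + (4/39)·(-2) + (7/39)·11 + (7/39)·127 + (7/39)·8 + (10/39)·(-10) = 318/13
Fair fee = E[payout] = 318/13 ≈ $24.46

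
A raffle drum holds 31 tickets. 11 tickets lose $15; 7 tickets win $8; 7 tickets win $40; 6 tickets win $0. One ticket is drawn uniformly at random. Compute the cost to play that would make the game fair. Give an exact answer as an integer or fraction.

E[payout] = (11/31)·(-15) + (7/31)·8 + (7/31)·40 + (6/31)·0 = 171/31
Fair fee = E[payout] = 171/31

171/31 dollars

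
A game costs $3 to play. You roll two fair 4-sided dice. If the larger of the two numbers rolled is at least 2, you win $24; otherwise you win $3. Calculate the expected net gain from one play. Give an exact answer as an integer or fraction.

E[payout] = (1/16)·3 + (15/16)·24 = 363/16
Expected profit = 363/16 − 3 = 315/16

315/16 dollars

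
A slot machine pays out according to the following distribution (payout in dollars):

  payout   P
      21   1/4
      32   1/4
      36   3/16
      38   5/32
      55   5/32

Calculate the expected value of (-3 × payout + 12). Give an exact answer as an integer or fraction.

E[-3x+12] = (1/4)·(-51) + (1/4)·(-84) + (3/16)·(-96) + (5/32)·(-102) + (5/32)·(-153)
     = -2931/32

-2931/32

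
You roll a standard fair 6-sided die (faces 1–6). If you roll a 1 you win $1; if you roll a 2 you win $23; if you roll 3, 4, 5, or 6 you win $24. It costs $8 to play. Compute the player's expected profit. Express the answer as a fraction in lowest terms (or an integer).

E[payout] = (1/6)·1 + (1/6)·23 + (2/3)·24 = 20
Expected profit = 20 − 8 = 12

$12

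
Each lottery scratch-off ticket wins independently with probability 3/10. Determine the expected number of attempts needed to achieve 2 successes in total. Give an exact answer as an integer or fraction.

20/3

By linearity (sum of 2 independent geometric waits), E[trials] = 2/p = 2/(3/10) = 20/3.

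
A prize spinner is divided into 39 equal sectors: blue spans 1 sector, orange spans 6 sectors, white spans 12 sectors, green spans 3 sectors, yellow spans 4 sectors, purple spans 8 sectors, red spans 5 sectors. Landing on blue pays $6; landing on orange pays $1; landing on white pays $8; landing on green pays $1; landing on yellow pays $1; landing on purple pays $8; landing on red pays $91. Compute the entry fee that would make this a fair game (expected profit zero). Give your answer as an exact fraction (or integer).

634/39 dollars

E[payout] = (1/39)·6 + (6/39)·1 + (12/39)·8 + (3/39)·1 + (4/39)·1 + (8/39)·8 + (5/39)·91 = 634/39
Fair fee = E[payout] = 634/39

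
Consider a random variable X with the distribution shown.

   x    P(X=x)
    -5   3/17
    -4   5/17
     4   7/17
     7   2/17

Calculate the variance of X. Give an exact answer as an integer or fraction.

E[X] = (3/17)·(-5) + (5/17)·(-4) + (7/17)·4 + (2/17)·7 = 7/17
E[X²] = (3/17)·25 + (5/17)·16 + (7/17)·16 + (2/17)·49 = 365/17
Var(X) = 365/17 − (7/17)² = 6156/289

6156/289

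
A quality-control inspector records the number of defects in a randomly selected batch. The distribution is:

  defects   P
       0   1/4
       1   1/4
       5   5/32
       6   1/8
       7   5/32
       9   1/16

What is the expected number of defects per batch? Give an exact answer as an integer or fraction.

E[X] = (1/4)·0 + (1/4)·1 + (5/32)·5 + (1/8)·6 + (5/32)·7 + (1/16)·9
     = 55/16

55/16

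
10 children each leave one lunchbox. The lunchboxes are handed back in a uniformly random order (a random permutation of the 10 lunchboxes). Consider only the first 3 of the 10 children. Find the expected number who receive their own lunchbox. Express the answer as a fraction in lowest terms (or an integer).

Let Xᵢ = 1 if person i gets their own lunchbox. For each i, P(Xᵢ=1) = 1/10.
By linearity of expectation, E[X₁+…+X_3] = 3·(1/10) = 3/10.

3/10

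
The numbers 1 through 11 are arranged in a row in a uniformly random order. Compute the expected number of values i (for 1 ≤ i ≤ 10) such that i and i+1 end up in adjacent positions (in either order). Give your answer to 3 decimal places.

1.818

For each i ∈ {1,…,10}, let Xᵢ = 1 if i and i+1 are adjacent. P(Xᵢ=1) = 2·(11−1)!/11! = 2/11.
By linearity, E[ΣXᵢ] = (10)·(2/11) = 20/11.
≈ 1.818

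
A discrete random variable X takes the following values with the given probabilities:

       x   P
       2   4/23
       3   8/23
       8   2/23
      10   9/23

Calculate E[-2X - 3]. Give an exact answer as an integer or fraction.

E[-2x-3] = (4/23)·(-7) + (8/23)·(-9) + (2/23)·(-19) + (9/23)·(-23)
     = -15

-15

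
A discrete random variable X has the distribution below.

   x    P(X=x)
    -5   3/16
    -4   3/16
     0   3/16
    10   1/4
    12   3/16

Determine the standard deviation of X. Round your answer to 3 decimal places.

7.093

E[X] = 49/16, E[X²] = 955/16
Var(X) = E[X²] − (E[X])² = 955/16 − 2401/256 = 12879/256
SD(X) = √(12879/256) ≈ 7.093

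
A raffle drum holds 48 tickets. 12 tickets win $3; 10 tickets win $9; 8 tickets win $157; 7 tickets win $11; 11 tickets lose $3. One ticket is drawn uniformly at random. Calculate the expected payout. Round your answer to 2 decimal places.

E[payout] = (12/48)·3 + (10/48)·9 + (8/48)·157 + (7/48)·11 + (11/48)·(-3) = 713/24
≈ $29.71

$29.71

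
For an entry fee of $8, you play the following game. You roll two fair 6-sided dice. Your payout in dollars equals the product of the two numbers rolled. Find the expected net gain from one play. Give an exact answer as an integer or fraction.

Distribution of the product of the two numbers rolled: 1 w.p. 1/36, 2 w.p. 1/18, 3 w.p. 1/18, 4 w.p. 1/12, 5 w.p. 1/18, 6 w.p. 1/9, …
E[payout] = (1/36)·1 + (1/18)·2 + (1/18)·3 + (1/12)·4 + (1/18)·5 + (1/9)·6 + (1/18)·8 + (1/36)·9 + (1/18)·10 + (1/9)·12 + (1/18)·15 + (1/36)·16 + (1/18)·18 + (1/18)·20 + (1/18)·24 + (1/36)·25 + (1/18)·30 + (1/36)·36 = 49/4
Expected profit = 49/4 − 8 = 17/4

17/4 dollars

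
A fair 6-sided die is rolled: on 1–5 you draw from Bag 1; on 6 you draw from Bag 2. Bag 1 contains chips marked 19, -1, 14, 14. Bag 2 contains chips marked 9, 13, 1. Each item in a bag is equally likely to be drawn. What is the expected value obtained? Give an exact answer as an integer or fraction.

391/36

E[X | Bag 1] = (19 − 1 + 14 + 14)/4 = 23/2
E[X | Bag 2] = (9 + 13 + 1)/3 = 23/3
E[X] = (5/6)·23/2 + (1/6)·23/3 = 391/36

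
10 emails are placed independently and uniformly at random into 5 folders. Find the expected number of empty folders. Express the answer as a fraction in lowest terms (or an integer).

1048576/1953125

Let Xⱼ=1 if folder j is empty. P(Xⱼ=1) = ((5-1)/5)^10 = 1048576/9765625.
By linearity, E[#empty] = 5·1048576/9765625 = 1048576/1953125.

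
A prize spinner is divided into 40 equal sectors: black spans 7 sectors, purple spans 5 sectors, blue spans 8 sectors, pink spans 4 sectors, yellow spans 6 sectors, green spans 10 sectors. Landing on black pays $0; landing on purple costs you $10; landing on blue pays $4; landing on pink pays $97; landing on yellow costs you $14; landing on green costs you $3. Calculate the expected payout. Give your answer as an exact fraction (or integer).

E[payout] = (7/40)·0 + (5/40)·(-10) + (8/40)·4 + (4/40)·97 + (6/40)·(-14) + (10/40)·(-3) = 32/5

32/5 dollars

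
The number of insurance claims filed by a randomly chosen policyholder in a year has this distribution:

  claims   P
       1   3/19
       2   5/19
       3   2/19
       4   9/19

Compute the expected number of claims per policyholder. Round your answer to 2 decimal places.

E[X] = (3/19)·1 + (5/19)·2 + (2/19)·3 + (9/19)·4
     = 55/19 ≈ 2.89

2.89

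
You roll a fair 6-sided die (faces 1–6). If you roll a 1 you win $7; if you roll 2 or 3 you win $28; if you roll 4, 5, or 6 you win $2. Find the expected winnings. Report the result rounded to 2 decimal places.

$11.50

E[payout] = (1/2)·2 + (1/6)·7 + (1/3)·28 = 23/2
≈ $11.50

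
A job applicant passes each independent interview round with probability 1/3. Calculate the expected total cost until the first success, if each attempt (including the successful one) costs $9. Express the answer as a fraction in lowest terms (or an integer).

E[#attempts] = 1/p = 3; E[cost] = 9·3 = 27.

$27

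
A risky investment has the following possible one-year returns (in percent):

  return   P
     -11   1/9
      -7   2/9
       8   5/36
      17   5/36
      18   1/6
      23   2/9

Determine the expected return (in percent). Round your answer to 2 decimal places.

8.81

E[X] = (1/9)·(-11) + (2/9)·(-7) + (5/36)·8 + (5/36)·17 + (1/6)·18 + (2/9)·23
     = 317/36 ≈ 8.81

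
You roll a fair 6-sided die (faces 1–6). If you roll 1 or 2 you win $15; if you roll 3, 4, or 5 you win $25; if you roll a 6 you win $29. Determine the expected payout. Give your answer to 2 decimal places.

$22.33

E[payout] = (1/3)·15 + (1/2)·25 + (1/6)·29 = 67/3
≈ $22.33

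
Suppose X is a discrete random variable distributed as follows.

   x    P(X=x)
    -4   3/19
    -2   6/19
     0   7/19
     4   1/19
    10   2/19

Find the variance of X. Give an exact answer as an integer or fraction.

288/19

E[X] = (3/19)·(-4) + (6/19)·(-2) + (7/19)·0 + (1/19)·4 + (2/19)·10 = 0
E[X²] = (3/19)·16 + (6/19)·4 + (7/19)·0 + (1/19)·16 + (2/19)·100 = 288/19
Var(X) = 288/19 − (0)² = 288/19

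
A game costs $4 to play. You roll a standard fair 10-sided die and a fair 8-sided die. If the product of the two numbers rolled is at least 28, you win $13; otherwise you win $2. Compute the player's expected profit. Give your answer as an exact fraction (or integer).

E[payout] = (5/8)·2 + (3/8)·13 = 49/8
Expected profit = 49/8 − 4 = 17/8

17/8 dollars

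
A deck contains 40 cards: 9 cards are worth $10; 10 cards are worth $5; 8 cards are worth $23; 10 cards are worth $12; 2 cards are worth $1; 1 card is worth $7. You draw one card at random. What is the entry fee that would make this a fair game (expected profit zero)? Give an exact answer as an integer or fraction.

E[payout] = (9/40)·10 + (10/40)·5 + (8/40)·23 + (10/40)·12 + (2/40)·1 + (1/40)·7 = 453/40
Fair fee = E[payout] = 453/40

453/40 dollars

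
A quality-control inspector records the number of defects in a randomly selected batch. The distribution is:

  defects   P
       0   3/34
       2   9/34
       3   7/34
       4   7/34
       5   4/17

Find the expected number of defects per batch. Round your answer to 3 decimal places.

E[X] = (3/34)·0 + (9/34)·2 + (7/34)·3 + (7/34)·4 + (4/17)·5
     = 107/34 ≈ 3.147

3.147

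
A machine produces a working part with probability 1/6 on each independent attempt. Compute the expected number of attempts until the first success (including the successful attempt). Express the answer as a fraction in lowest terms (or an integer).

For a geometric distribution, E[trials] = 1/p = 1/(1/6) = 6.

6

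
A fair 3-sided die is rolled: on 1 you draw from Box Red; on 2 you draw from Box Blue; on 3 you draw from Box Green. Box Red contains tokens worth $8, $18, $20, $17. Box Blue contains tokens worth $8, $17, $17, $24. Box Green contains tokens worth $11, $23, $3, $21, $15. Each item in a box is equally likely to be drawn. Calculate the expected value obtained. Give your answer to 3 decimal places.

E[X | Box Red] = (8 + 18 + 20 + 17)/4 = 63/4
E[X | Box Blue] = (8 + 17 + 17 + 24)/4 = 33/2
E[X | Box Green] = (11 + 23 + 3 + 21 + 15)/5 = 73/5
E[X] = (1/3)·63/4 + (1/3)·33/2 + (1/3)·73/5 = 937/60 ≈ 15.617

$15.617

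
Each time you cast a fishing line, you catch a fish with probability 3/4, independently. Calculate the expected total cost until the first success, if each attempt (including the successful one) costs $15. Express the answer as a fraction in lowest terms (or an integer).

$20

E[#attempts] = 1/p = 4/3; E[cost] = 15·4/3 = 20.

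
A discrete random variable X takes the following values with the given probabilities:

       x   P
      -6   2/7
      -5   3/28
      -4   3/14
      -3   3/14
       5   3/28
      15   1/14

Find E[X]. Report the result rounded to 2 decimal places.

-2.14

E[X] = (2/7)·(-6) + (3/28)·(-5) + (3/14)·(-4) + (3/14)·(-3) + (3/28)·5 + (1/14)·15
     = -15/7 ≈ -2.14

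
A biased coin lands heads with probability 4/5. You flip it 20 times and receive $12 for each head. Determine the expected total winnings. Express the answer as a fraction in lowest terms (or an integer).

E[#heads] = 20·4/5 = 16 (linearity over flips).
E[winnings] = 12·16 = 192.

$192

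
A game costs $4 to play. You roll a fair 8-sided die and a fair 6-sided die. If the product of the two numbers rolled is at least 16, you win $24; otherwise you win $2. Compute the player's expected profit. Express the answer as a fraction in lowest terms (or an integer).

E[payout] = (7/12)·2 + (5/12)·24 = 67/6
Expected profit = 67/6 − 4 = 43/6

43/6 dollars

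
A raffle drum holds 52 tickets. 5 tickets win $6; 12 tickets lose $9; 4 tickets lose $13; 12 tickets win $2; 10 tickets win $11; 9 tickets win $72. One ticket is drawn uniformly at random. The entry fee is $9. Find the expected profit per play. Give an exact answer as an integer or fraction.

46/13 dollars

E[payout] = (5/52)·6 + (12/52)·(-9) + (4/52)·(-13) + (12/52)·2 + (10/52)·11 + (9/52)·72 = 163/13
Expected profit = 163/13 − 9 = 46/13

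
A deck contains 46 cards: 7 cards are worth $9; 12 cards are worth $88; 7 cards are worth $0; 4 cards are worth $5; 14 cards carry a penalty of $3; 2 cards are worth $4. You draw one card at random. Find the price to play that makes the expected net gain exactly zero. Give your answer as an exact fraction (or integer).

1105/46 dollars

E[payout] = (7/46)·9 + (12/46)·88 + (7/46)·0 + (4/46)·5 + (14/46)·(-3) + (2/46)·4 = 1105/46
Fair fee = E[payout] = 1105/46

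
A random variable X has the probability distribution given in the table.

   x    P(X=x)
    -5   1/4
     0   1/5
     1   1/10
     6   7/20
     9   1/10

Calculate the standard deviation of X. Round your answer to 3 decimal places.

4.861

E[X] = 37/20, E[X²] = 541/20
Var(X) = E[X²] − (E[X])² = 541/20 − 1369/400 = 9451/400
SD(X) = √(9451/400) ≈ 4.861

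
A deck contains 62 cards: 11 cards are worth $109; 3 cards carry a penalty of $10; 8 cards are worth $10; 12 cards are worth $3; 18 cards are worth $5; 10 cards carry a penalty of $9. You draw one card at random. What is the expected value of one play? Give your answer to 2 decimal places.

E[payout] = (11/62)·109 + (3/62)·(-10) + (8/62)·10 + (12/62)·3 + (18/62)·5 + (10/62)·(-9) = 1285/62
≈ $20.73

$20.73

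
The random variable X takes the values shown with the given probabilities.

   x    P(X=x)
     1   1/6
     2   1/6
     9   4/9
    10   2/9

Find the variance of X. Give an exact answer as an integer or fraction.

E[X] = (1/6)·1 + (1/6)·2 + (4/9)·9 + (2/9)·10 = 121/18
E[X²] = (1/6)·1 + (1/6)·4 + (4/9)·81 + (2/9)·100 = 1063/18
Var(X) = 1063/18 − (121/18)² = 4493/324

4493/324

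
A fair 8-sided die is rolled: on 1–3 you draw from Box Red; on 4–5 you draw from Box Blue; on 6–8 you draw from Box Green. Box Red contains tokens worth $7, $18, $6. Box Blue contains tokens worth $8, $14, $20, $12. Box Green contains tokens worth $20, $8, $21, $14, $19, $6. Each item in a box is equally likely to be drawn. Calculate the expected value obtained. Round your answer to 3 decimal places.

$12.750

E[X | Box Red] = (7 + 18 + 6)/3 = 31/3
E[X | Box Blue] = (8 + 14 + 20 + 12)/4 = 27/2
E[X | Box Green] = (20 + 8 + 21 + 14 + 19 + 6)/6 = 44/3
E[X] = (3/8)·31/3 + (1/4)·27/2 + (3/8)·44/3 = 51/4 ≈ 12.750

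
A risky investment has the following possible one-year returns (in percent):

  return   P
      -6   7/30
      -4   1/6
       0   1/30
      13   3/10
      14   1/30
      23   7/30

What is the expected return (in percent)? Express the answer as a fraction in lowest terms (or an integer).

23/3

E[X] = (7/30)·(-6) + (1/6)·(-4) + (1/30)·0 + (3/10)·13 + (1/30)·14 + (7/30)·23
     = 23/3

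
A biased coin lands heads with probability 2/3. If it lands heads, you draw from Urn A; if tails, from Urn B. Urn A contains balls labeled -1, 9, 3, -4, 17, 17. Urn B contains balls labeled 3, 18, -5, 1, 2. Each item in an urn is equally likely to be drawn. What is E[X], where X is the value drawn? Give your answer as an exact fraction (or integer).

262/45

E[X | Urn A] = (-1 + 9 + 3 − 4 + 17 + 17)/6 = 41/6
E[X | Urn B] = (3 + 18 − 5 + 1 + 2)/5 = 19/5
E[X] = (2/3)·41/6 + (1/3)·19/5 = 262/45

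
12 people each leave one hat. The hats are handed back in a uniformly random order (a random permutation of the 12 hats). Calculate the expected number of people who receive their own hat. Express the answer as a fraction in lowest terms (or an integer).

1

Let Xᵢ = 1 if person i gets their own hat. For each i, P(Xᵢ=1) = 1/12.
By linearity of expectation, E[X₁+…+X_12] = 12·(1/12) = 1.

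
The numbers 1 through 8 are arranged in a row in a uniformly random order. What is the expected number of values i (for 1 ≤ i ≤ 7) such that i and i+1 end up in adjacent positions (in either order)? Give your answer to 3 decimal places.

1.750

For each i ∈ {1,…,7}, let Xᵢ = 1 if i and i+1 are adjacent. P(Xᵢ=1) = 2·(8−1)!/8! = 2/8.
By linearity, E[ΣXᵢ] = (7)·(2/8) = 7/4.
≈ 1.750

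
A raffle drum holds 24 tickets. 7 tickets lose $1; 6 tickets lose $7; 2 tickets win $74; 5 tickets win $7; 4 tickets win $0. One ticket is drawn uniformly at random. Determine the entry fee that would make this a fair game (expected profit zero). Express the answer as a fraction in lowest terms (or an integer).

67/12 dollars

E[payout] = (7/24)·(-1) + (6/24)·(-7) + (2/24)·74 + (5/24)·7 + (4/24)·0 = 67/12
Fair fee = E[payout] = 67/12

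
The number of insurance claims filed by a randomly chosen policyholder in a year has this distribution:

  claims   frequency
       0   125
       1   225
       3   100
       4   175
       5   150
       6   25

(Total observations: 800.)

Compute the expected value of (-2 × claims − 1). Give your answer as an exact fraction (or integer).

-101/16

Total = 800, so P(claims=0) = 125/800, etc.
E[-2x-1] = (5/32)·(-1) + (9/32)·(-3) + (1/8)·(-7) + (7/32)·(-9) + (3/16)·(-11) + (1/32)·(-13)
     = -101/16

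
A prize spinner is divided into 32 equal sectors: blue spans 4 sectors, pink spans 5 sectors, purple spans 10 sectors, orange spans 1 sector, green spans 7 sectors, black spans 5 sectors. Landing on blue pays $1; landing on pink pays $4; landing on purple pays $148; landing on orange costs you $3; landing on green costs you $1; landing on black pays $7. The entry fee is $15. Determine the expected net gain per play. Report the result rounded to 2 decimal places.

$32.78

E[payout] = (4/32)·1 + (5/32)·4 + (10/32)·148 + (1/32)·(-3) + (7/32)·(-1) + (5/32)·7 = 1529/32
Expected profit = 1529/32 − 15 = 1049/32 ≈ $32.78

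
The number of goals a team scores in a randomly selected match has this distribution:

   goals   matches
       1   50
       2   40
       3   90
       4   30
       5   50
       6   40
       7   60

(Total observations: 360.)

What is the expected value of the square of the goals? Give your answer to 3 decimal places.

19.806

Total = 360, so P(goals=1) = 50/360, etc.
E[X²] = (5/36)·1 + (1/9)·4 + (1/4)·9 + (1/12)·16 + (5/36)·25 + (1/9)·36 + (1/6)·49
     = 713/36 ≈ 19.806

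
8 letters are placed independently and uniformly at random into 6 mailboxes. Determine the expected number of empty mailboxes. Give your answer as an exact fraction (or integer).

Let Xⱼ=1 if mailbox j is empty. P(Xⱼ=1) = ((6-1)/6)^8 = 390625/1679616.
By linearity, E[#empty] = 6·390625/1679616 = 390625/279936.

390625/279936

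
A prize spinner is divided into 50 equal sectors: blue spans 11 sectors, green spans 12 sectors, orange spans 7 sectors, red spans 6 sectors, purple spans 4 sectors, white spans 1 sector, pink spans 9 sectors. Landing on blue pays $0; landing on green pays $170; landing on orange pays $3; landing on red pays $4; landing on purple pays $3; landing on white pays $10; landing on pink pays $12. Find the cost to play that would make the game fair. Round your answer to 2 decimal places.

E[payout] = (11/50)·0 + (12/50)·170 + (7/50)·3 + (6/50)·4 + (4/50)·3 + (1/50)·10 + (9/50)·12 = 443/10
Fair fee = E[payout] = 443/10 ≈ $44.30

$44.30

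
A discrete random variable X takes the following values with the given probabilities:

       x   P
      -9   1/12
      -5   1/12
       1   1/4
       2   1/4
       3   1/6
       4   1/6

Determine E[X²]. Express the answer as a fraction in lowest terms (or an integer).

E[X²] = (1/12)·81 + (1/12)·25 + (1/4)·1 + (1/4)·4 + (1/6)·9 + (1/6)·16
     = 57/4

57/4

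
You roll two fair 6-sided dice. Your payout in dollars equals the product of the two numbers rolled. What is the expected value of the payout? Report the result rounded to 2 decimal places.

$12.25

Distribution of the product of the two numbers rolled: 1 w.p. 1/36, 2 w.p. 1/18, 3 w.p. 1/18, 4 w.p. 1/12, 5 w.p. 1/18, 6 w.p. 1/9, …
E[payout] = (1/36)·1 + (1/18)·2 + (1/18)·3 + (1/12)·4 + (1/18)·5 + (1/9)·6 + (1/18)·8 + (1/36)·9 + (1/18)·10 + (1/9)·12 + (1/18)·15 + (1/36)·16 + (1/18)·18 + (1/18)·20 + (1/18)·24 + (1/36)·25 + (1/18)·30 + (1/36)·36 = 49/4
≈ $12.25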